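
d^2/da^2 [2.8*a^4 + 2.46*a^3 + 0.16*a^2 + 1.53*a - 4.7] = 33.6*a^2 + 14.76*a + 0.32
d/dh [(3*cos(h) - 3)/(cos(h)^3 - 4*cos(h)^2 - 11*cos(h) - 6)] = 3*(-9*cos(h) + cos(2*h) + 18)*sin(h)/((cos(h) - 6)^2*(cos(h) + 1)^3)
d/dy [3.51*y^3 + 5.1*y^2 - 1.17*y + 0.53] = 10.53*y^2 + 10.2*y - 1.17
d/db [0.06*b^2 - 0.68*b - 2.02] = 0.12*b - 0.68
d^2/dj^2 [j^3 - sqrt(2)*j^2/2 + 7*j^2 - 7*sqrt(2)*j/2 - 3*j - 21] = 6*j - sqrt(2) + 14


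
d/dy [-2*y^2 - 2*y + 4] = -4*y - 2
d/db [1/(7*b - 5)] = -7/(7*b - 5)^2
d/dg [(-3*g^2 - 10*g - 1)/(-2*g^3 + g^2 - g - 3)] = (-6*g^4 - 40*g^3 + 7*g^2 + 20*g + 29)/(4*g^6 - 4*g^5 + 5*g^4 + 10*g^3 - 5*g^2 + 6*g + 9)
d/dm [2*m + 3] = 2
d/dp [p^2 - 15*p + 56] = 2*p - 15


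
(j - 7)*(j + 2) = j^2 - 5*j - 14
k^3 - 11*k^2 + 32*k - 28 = (k - 7)*(k - 2)^2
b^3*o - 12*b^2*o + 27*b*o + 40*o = (b - 8)*(b - 5)*(b*o + o)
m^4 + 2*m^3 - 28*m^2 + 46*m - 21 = (m - 3)*(m - 1)^2*(m + 7)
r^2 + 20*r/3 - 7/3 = (r - 1/3)*(r + 7)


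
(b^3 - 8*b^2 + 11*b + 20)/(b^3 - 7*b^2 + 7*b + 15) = (b - 4)/(b - 3)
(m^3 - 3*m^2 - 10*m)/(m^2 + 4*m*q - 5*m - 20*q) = m*(m + 2)/(m + 4*q)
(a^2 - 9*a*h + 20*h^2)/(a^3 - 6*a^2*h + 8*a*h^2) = (a - 5*h)/(a*(a - 2*h))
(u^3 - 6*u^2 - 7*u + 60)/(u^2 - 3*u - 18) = (u^2 - 9*u + 20)/(u - 6)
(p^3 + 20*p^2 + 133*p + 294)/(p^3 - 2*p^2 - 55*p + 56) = (p^2 + 13*p + 42)/(p^2 - 9*p + 8)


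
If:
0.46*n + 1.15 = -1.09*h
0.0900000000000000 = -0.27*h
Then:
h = -0.33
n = -1.71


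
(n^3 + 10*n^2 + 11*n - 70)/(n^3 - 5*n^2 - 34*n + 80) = (n + 7)/(n - 8)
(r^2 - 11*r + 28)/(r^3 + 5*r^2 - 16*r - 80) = (r - 7)/(r^2 + 9*r + 20)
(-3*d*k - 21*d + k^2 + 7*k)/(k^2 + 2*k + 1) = (-3*d*k - 21*d + k^2 + 7*k)/(k^2 + 2*k + 1)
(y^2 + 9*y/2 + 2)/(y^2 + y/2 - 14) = (2*y + 1)/(2*y - 7)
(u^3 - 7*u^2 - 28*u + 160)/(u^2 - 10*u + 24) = (u^2 - 3*u - 40)/(u - 6)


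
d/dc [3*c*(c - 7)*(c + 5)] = 9*c^2 - 12*c - 105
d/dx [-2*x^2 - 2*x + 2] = -4*x - 2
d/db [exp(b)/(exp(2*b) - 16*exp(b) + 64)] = (-exp(b) - 8)*exp(b)/(exp(3*b) - 24*exp(2*b) + 192*exp(b) - 512)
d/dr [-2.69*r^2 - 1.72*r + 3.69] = -5.38*r - 1.72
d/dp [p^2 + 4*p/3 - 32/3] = 2*p + 4/3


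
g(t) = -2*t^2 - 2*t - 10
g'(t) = -4*t - 2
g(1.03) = -14.18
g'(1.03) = -6.12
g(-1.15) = -10.34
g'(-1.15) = 2.60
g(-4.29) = -38.23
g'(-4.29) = 15.16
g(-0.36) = -9.54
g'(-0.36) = -0.56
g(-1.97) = -13.82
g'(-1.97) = 5.88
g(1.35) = -16.34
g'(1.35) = -7.40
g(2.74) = -30.50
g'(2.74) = -12.96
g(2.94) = -33.17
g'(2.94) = -13.76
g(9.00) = -190.00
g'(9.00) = -38.00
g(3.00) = -34.00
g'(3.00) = -14.00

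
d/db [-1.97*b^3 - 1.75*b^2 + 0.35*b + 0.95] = -5.91*b^2 - 3.5*b + 0.35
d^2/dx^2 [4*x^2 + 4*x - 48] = 8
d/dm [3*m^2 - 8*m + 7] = 6*m - 8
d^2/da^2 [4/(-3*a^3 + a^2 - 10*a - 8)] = 8*((9*a - 1)*(3*a^3 - a^2 + 10*a + 8) - (9*a^2 - 2*a + 10)^2)/(3*a^3 - a^2 + 10*a + 8)^3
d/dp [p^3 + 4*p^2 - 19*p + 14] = 3*p^2 + 8*p - 19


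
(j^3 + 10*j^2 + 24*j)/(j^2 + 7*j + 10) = j*(j^2 + 10*j + 24)/(j^2 + 7*j + 10)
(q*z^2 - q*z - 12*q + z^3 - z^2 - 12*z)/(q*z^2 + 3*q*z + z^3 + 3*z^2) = (z - 4)/z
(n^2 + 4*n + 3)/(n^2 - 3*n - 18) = (n + 1)/(n - 6)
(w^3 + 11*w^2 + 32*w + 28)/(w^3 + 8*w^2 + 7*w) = (w^2 + 4*w + 4)/(w*(w + 1))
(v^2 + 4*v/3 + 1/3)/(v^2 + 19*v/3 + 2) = (v + 1)/(v + 6)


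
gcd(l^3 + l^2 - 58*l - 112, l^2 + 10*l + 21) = l + 7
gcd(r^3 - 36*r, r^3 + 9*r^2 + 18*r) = r^2 + 6*r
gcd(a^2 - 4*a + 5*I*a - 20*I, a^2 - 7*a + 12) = a - 4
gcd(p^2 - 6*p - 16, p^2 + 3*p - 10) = 1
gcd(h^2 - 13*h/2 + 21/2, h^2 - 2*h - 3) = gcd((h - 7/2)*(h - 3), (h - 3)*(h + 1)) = h - 3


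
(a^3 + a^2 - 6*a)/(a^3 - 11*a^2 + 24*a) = (a^2 + a - 6)/(a^2 - 11*a + 24)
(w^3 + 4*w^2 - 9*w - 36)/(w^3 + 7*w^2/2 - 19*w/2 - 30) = 2*(w + 3)/(2*w + 5)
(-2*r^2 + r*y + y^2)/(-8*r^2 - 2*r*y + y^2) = (-r + y)/(-4*r + y)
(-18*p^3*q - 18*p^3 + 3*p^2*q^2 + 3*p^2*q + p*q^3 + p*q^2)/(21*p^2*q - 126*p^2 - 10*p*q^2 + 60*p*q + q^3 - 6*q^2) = p*(-6*p*q - 6*p - q^2 - q)/(7*p*q - 42*p - q^2 + 6*q)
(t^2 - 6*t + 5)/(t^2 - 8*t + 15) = (t - 1)/(t - 3)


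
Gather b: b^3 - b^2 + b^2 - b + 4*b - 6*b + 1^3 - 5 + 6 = b^3 - 3*b + 2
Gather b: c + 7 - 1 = c + 6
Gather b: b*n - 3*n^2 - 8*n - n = b*n - 3*n^2 - 9*n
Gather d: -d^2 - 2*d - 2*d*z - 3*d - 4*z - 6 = -d^2 + d*(-2*z - 5) - 4*z - 6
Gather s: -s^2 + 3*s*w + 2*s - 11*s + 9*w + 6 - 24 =-s^2 + s*(3*w - 9) + 9*w - 18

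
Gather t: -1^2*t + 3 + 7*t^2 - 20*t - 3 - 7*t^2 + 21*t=0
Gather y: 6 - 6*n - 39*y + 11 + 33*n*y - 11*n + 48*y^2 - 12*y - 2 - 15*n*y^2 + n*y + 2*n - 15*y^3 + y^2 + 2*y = -15*n - 15*y^3 + y^2*(49 - 15*n) + y*(34*n - 49) + 15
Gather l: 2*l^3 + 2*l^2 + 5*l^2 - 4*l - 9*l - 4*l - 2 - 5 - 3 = 2*l^3 + 7*l^2 - 17*l - 10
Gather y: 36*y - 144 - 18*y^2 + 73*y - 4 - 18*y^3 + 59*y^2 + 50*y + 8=-18*y^3 + 41*y^2 + 159*y - 140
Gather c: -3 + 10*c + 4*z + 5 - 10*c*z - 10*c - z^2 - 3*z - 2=-10*c*z - z^2 + z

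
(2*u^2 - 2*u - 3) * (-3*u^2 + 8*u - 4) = -6*u^4 + 22*u^3 - 15*u^2 - 16*u + 12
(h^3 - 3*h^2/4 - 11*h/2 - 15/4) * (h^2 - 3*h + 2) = h^5 - 15*h^4/4 - 5*h^3/4 + 45*h^2/4 + h/4 - 15/2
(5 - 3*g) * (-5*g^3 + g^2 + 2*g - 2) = 15*g^4 - 28*g^3 - g^2 + 16*g - 10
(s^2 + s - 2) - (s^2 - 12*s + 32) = 13*s - 34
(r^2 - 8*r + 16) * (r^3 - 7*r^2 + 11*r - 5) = r^5 - 15*r^4 + 83*r^3 - 205*r^2 + 216*r - 80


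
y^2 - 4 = (y - 2)*(y + 2)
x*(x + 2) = x^2 + 2*x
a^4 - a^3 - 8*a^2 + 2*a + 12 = (a - 3)*(a + 2)*(a - sqrt(2))*(a + sqrt(2))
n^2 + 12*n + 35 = (n + 5)*(n + 7)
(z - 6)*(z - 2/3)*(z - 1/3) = z^3 - 7*z^2 + 56*z/9 - 4/3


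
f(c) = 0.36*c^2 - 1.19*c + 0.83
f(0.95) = 0.02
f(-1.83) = 4.21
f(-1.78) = 4.09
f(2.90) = 0.41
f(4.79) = 3.39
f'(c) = 0.72*c - 1.19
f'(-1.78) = -2.47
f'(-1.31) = -2.13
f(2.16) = -0.06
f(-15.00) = 99.68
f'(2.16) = 0.37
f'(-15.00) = -11.99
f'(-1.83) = -2.51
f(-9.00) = 40.70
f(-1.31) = 3.01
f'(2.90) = 0.90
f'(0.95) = -0.51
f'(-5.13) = -4.88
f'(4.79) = 2.26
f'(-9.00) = -7.67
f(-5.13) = 16.41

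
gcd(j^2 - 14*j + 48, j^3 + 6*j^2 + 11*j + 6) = 1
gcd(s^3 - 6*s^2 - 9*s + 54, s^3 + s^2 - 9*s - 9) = s^2 - 9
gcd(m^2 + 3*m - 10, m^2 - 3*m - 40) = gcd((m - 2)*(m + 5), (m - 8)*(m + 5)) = m + 5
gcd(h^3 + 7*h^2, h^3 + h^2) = h^2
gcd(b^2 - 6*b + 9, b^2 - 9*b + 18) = b - 3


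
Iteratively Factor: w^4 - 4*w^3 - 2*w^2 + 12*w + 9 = (w - 3)*(w^3 - w^2 - 5*w - 3) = (w - 3)*(w + 1)*(w^2 - 2*w - 3) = (w - 3)^2*(w + 1)*(w + 1)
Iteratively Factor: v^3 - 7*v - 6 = (v + 1)*(v^2 - v - 6) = (v - 3)*(v + 1)*(v + 2)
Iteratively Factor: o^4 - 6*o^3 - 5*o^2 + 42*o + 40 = (o + 1)*(o^3 - 7*o^2 + 2*o + 40) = (o - 5)*(o + 1)*(o^2 - 2*o - 8) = (o - 5)*(o - 4)*(o + 1)*(o + 2)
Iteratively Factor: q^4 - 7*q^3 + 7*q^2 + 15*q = (q - 3)*(q^3 - 4*q^2 - 5*q) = q*(q - 3)*(q^2 - 4*q - 5) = q*(q - 5)*(q - 3)*(q + 1)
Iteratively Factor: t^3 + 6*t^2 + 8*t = (t + 2)*(t^2 + 4*t) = t*(t + 2)*(t + 4)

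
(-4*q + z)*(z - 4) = -4*q*z + 16*q + z^2 - 4*z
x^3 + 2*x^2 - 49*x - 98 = (x - 7)*(x + 2)*(x + 7)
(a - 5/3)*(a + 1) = a^2 - 2*a/3 - 5/3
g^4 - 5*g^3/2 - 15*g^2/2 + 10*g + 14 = (g - 7/2)*(g - 2)*(g + 1)*(g + 2)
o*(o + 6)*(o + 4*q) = o^3 + 4*o^2*q + 6*o^2 + 24*o*q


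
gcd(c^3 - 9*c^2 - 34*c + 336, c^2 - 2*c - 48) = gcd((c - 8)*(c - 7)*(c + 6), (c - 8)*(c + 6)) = c^2 - 2*c - 48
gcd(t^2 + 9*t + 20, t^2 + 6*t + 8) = t + 4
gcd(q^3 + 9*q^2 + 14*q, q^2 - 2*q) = q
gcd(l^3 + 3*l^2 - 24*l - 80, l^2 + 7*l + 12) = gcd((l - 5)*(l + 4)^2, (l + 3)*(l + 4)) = l + 4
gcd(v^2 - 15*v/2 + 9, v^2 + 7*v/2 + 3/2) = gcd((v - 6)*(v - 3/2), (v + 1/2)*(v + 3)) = 1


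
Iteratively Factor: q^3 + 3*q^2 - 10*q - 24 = (q - 3)*(q^2 + 6*q + 8) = (q - 3)*(q + 2)*(q + 4)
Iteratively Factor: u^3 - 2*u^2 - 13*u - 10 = (u + 2)*(u^2 - 4*u - 5) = (u + 1)*(u + 2)*(u - 5)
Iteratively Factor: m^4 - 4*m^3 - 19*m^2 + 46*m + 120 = (m - 5)*(m^3 + m^2 - 14*m - 24) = (m - 5)*(m + 3)*(m^2 - 2*m - 8) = (m - 5)*(m - 4)*(m + 3)*(m + 2)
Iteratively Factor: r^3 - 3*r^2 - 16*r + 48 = (r - 4)*(r^2 + r - 12) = (r - 4)*(r - 3)*(r + 4)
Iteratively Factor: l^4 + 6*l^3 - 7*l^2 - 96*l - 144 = (l - 4)*(l^3 + 10*l^2 + 33*l + 36) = (l - 4)*(l + 3)*(l^2 + 7*l + 12) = (l - 4)*(l + 3)*(l + 4)*(l + 3)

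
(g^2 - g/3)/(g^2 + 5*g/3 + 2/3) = g*(3*g - 1)/(3*g^2 + 5*g + 2)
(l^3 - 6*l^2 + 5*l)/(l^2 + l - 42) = l*(l^2 - 6*l + 5)/(l^2 + l - 42)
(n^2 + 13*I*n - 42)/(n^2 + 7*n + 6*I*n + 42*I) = (n + 7*I)/(n + 7)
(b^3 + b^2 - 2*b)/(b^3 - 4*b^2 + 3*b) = (b + 2)/(b - 3)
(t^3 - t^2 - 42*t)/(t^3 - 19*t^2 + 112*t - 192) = t*(t^2 - t - 42)/(t^3 - 19*t^2 + 112*t - 192)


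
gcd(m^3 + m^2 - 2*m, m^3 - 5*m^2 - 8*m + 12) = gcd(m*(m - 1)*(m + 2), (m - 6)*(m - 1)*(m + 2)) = m^2 + m - 2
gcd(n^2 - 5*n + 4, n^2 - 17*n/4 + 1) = n - 4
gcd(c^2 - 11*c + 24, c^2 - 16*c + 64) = c - 8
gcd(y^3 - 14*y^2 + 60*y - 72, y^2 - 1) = 1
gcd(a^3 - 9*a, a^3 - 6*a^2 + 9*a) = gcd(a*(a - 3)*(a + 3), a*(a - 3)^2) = a^2 - 3*a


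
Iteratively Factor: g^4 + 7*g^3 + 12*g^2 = (g + 4)*(g^3 + 3*g^2) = g*(g + 4)*(g^2 + 3*g) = g*(g + 3)*(g + 4)*(g)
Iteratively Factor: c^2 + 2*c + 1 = (c + 1)*(c + 1)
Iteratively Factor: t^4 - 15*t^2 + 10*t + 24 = (t + 4)*(t^3 - 4*t^2 + t + 6) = (t - 3)*(t + 4)*(t^2 - t - 2) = (t - 3)*(t - 2)*(t + 4)*(t + 1)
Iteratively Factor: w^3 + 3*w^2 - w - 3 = (w - 1)*(w^2 + 4*w + 3) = (w - 1)*(w + 1)*(w + 3)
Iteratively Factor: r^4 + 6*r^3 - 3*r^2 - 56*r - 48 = (r + 1)*(r^3 + 5*r^2 - 8*r - 48) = (r + 1)*(r + 4)*(r^2 + r - 12) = (r - 3)*(r + 1)*(r + 4)*(r + 4)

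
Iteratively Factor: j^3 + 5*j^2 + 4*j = (j + 4)*(j^2 + j) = (j + 1)*(j + 4)*(j)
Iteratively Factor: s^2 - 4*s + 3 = (s - 1)*(s - 3)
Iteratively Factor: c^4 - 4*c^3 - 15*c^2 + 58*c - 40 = (c - 1)*(c^3 - 3*c^2 - 18*c + 40) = (c - 2)*(c - 1)*(c^2 - c - 20) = (c - 5)*(c - 2)*(c - 1)*(c + 4)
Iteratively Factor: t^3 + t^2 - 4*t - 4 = (t + 2)*(t^2 - t - 2) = (t + 1)*(t + 2)*(t - 2)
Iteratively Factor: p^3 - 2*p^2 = (p - 2)*(p^2) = p*(p - 2)*(p)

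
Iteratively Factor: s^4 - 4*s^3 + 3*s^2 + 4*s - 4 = (s + 1)*(s^3 - 5*s^2 + 8*s - 4) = (s - 1)*(s + 1)*(s^2 - 4*s + 4) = (s - 2)*(s - 1)*(s + 1)*(s - 2)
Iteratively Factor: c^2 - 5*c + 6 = (c - 2)*(c - 3)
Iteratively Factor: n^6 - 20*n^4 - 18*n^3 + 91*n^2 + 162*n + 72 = (n + 3)*(n^5 - 3*n^4 - 11*n^3 + 15*n^2 + 46*n + 24) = (n - 4)*(n + 3)*(n^4 + n^3 - 7*n^2 - 13*n - 6) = (n - 4)*(n - 3)*(n + 3)*(n^3 + 4*n^2 + 5*n + 2) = (n - 4)*(n - 3)*(n + 1)*(n + 3)*(n^2 + 3*n + 2) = (n - 4)*(n - 3)*(n + 1)*(n + 2)*(n + 3)*(n + 1)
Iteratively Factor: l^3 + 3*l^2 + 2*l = (l)*(l^2 + 3*l + 2) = l*(l + 2)*(l + 1)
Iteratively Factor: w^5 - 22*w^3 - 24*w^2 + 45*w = (w + 3)*(w^4 - 3*w^3 - 13*w^2 + 15*w) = (w + 3)^2*(w^3 - 6*w^2 + 5*w) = (w - 5)*(w + 3)^2*(w^2 - w) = (w - 5)*(w - 1)*(w + 3)^2*(w)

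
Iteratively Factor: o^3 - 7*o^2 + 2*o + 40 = (o - 4)*(o^2 - 3*o - 10) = (o - 4)*(o + 2)*(o - 5)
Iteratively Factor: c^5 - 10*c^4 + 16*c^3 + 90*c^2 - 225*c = (c - 5)*(c^4 - 5*c^3 - 9*c^2 + 45*c) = (c - 5)*(c - 3)*(c^3 - 2*c^2 - 15*c) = (c - 5)^2*(c - 3)*(c^2 + 3*c) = (c - 5)^2*(c - 3)*(c + 3)*(c)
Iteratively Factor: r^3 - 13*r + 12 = (r - 1)*(r^2 + r - 12) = (r - 3)*(r - 1)*(r + 4)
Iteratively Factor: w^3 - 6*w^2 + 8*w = (w - 4)*(w^2 - 2*w) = w*(w - 4)*(w - 2)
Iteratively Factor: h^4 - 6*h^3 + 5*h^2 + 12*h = (h - 3)*(h^3 - 3*h^2 - 4*h) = (h - 3)*(h + 1)*(h^2 - 4*h) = h*(h - 3)*(h + 1)*(h - 4)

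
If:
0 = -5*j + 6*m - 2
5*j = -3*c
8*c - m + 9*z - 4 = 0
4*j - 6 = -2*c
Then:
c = -15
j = 9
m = 47/6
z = 791/54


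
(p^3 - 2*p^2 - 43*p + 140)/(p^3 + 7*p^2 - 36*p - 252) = (p^2 - 9*p + 20)/(p^2 - 36)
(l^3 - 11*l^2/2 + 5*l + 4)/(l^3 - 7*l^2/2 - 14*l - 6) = (l^2 - 6*l + 8)/(l^2 - 4*l - 12)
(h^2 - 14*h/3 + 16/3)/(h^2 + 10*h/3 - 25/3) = (3*h^2 - 14*h + 16)/(3*h^2 + 10*h - 25)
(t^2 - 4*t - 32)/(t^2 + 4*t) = (t - 8)/t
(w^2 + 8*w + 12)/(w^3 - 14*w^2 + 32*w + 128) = (w + 6)/(w^2 - 16*w + 64)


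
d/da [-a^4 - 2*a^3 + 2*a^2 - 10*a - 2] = -4*a^3 - 6*a^2 + 4*a - 10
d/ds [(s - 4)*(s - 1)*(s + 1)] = 3*s^2 - 8*s - 1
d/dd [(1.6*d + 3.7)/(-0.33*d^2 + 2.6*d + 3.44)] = (0.528*d^2 + 2.442*d - 4.116)/(0.1089*d^4 - 1.716*d^3 + 4.4896*d^2 + 17.888*d + 11.8336)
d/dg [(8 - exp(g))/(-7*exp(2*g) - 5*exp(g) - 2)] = (-(exp(g) - 8)*(14*exp(g) + 5) + 7*exp(2*g) + 5*exp(g) + 2)*exp(g)/(7*exp(2*g) + 5*exp(g) + 2)^2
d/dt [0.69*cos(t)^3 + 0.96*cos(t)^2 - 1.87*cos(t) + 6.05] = (-2.07*cos(t)^2 - 1.92*cos(t) + 1.87)*sin(t)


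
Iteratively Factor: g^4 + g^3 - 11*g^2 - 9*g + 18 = (g - 3)*(g^3 + 4*g^2 + g - 6) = (g - 3)*(g + 3)*(g^2 + g - 2) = (g - 3)*(g - 1)*(g + 3)*(g + 2)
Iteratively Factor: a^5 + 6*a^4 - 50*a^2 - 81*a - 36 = (a + 1)*(a^4 + 5*a^3 - 5*a^2 - 45*a - 36) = (a + 1)*(a + 4)*(a^3 + a^2 - 9*a - 9) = (a + 1)*(a + 3)*(a + 4)*(a^2 - 2*a - 3) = (a - 3)*(a + 1)*(a + 3)*(a + 4)*(a + 1)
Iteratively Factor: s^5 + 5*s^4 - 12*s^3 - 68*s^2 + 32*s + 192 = (s + 4)*(s^4 + s^3 - 16*s^2 - 4*s + 48) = (s + 2)*(s + 4)*(s^3 - s^2 - 14*s + 24) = (s - 2)*(s + 2)*(s + 4)*(s^2 + s - 12) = (s - 3)*(s - 2)*(s + 2)*(s + 4)*(s + 4)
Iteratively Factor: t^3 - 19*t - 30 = (t + 2)*(t^2 - 2*t - 15) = (t - 5)*(t + 2)*(t + 3)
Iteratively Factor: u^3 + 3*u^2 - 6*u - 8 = (u - 2)*(u^2 + 5*u + 4) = (u - 2)*(u + 4)*(u + 1)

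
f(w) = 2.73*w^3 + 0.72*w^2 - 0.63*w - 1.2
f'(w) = 8.19*w^2 + 1.44*w - 0.63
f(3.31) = 103.61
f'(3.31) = 93.87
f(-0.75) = -1.47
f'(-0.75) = 2.90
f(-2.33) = -30.36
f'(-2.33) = 40.48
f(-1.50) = -7.85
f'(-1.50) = 15.64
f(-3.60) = -116.97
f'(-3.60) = 100.33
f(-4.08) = -172.06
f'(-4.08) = 129.83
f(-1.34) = -5.63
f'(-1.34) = 12.15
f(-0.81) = -1.67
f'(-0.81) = 3.58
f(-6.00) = -561.18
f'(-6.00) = 285.57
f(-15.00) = -9043.50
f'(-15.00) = 1820.52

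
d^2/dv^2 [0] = 0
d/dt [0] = 0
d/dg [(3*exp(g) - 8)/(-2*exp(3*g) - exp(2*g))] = (12*exp(2*g) - 45*exp(g) - 16)*exp(-2*g)/(4*exp(2*g) + 4*exp(g) + 1)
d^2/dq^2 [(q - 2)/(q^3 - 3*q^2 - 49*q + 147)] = 2*((q - 2)*(-3*q^2 + 6*q + 49)^2 + (-3*q^2 + 6*q - 3*(q - 2)*(q - 1) + 49)*(q^3 - 3*q^2 - 49*q + 147))/(q^3 - 3*q^2 - 49*q + 147)^3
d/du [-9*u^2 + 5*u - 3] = 5 - 18*u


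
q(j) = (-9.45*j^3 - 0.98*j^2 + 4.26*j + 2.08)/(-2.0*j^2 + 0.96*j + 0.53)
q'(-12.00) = 4.72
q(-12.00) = -53.98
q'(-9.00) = 4.72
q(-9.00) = -39.82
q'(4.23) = 4.70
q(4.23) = 22.85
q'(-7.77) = 4.72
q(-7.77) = -34.01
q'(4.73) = 4.71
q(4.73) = 25.20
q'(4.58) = 4.71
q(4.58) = 24.49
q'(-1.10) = 4.04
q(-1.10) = -2.98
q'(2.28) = 4.65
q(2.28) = 13.72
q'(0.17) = 3.00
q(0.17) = 4.30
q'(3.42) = 4.69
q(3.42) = 19.04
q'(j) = (4.0*j - 0.96)*(-9.45*j^3 - 0.98*j^2 + 4.26*j + 2.08)/(-2.0*j^2 + 0.96*j + 0.53)^2 + (-28.35*j^2 - 1.96*j + 4.26)/(-2.0*j^2 + 0.96*j + 0.53)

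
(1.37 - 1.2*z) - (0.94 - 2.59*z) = 1.39*z + 0.43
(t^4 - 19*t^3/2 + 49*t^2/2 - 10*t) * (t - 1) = t^5 - 21*t^4/2 + 34*t^3 - 69*t^2/2 + 10*t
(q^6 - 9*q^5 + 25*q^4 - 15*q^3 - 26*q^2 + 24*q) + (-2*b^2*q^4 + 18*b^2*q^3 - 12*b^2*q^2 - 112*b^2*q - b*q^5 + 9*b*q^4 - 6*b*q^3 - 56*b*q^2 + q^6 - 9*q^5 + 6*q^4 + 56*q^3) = -2*b^2*q^4 + 18*b^2*q^3 - 12*b^2*q^2 - 112*b^2*q - b*q^5 + 9*b*q^4 - 6*b*q^3 - 56*b*q^2 + 2*q^6 - 18*q^5 + 31*q^4 + 41*q^3 - 26*q^2 + 24*q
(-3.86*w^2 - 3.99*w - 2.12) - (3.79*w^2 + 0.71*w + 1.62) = -7.65*w^2 - 4.7*w - 3.74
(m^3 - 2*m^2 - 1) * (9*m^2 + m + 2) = 9*m^5 - 17*m^4 - 13*m^2 - m - 2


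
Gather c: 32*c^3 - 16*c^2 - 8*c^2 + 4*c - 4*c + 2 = 32*c^3 - 24*c^2 + 2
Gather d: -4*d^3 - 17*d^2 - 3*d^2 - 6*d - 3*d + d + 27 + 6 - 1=-4*d^3 - 20*d^2 - 8*d + 32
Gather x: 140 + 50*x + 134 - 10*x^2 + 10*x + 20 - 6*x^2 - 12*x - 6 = -16*x^2 + 48*x + 288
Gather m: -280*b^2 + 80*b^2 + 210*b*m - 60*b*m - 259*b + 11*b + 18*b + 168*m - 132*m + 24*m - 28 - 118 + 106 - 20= -200*b^2 - 230*b + m*(150*b + 60) - 60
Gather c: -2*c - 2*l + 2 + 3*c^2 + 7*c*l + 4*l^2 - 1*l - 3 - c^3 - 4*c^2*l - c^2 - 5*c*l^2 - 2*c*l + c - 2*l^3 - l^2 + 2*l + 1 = -c^3 + c^2*(2 - 4*l) + c*(-5*l^2 + 5*l - 1) - 2*l^3 + 3*l^2 - l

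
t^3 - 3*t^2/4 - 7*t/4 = t*(t - 7/4)*(t + 1)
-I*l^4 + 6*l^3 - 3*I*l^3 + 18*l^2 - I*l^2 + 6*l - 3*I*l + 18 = (l + 3)*(l - I)*(l + 6*I)*(-I*l + 1)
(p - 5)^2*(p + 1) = p^3 - 9*p^2 + 15*p + 25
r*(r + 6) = r^2 + 6*r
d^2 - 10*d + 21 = (d - 7)*(d - 3)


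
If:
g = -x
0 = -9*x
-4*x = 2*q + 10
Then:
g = 0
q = -5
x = 0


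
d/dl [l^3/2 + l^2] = l*(3*l + 4)/2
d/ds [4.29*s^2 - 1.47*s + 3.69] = 8.58*s - 1.47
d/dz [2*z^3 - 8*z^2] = 2*z*(3*z - 8)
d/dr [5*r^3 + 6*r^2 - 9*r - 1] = 15*r^2 + 12*r - 9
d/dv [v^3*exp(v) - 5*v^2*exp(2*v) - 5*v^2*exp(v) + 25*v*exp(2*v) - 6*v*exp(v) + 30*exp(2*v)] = (v^3 - 10*v^2*exp(v) - 2*v^2 + 40*v*exp(v) - 16*v + 85*exp(v) - 6)*exp(v)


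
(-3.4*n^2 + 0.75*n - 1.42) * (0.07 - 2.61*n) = 8.874*n^3 - 2.1955*n^2 + 3.7587*n - 0.0994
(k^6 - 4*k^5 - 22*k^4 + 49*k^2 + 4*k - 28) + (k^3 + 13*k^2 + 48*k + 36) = k^6 - 4*k^5 - 22*k^4 + k^3 + 62*k^2 + 52*k + 8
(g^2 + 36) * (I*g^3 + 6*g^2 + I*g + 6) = I*g^5 + 6*g^4 + 37*I*g^3 + 222*g^2 + 36*I*g + 216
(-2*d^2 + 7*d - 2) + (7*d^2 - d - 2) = 5*d^2 + 6*d - 4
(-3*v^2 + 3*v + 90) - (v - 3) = -3*v^2 + 2*v + 93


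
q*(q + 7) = q^2 + 7*q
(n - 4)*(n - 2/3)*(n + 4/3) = n^3 - 10*n^2/3 - 32*n/9 + 32/9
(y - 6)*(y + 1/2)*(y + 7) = y^3 + 3*y^2/2 - 83*y/2 - 21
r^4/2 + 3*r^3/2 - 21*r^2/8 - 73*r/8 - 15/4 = (r/2 + 1)*(r - 5/2)*(r + 1/2)*(r + 3)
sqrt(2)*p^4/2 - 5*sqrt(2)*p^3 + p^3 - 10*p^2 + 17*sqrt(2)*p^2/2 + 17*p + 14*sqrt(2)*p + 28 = (p/2 + sqrt(2)/2)*(p - 7)*(p - 4)*(sqrt(2)*p + sqrt(2))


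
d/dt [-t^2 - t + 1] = -2*t - 1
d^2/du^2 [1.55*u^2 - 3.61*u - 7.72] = 3.10000000000000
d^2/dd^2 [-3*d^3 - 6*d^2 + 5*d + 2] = -18*d - 12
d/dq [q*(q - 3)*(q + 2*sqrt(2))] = 3*q^2 - 6*q + 4*sqrt(2)*q - 6*sqrt(2)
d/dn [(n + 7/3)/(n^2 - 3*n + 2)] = (-n^2 - 14*n/3 + 9)/(n^4 - 6*n^3 + 13*n^2 - 12*n + 4)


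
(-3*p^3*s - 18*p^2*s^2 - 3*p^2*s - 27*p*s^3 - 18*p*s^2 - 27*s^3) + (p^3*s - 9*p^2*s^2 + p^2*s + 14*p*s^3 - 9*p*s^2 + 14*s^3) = -2*p^3*s - 27*p^2*s^2 - 2*p^2*s - 13*p*s^3 - 27*p*s^2 - 13*s^3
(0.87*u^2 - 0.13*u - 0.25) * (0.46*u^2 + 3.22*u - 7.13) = 0.4002*u^4 + 2.7416*u^3 - 6.7367*u^2 + 0.1219*u + 1.7825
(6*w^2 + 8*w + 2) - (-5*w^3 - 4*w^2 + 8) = 5*w^3 + 10*w^2 + 8*w - 6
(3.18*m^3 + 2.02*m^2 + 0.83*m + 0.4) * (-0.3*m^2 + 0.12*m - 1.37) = -0.954*m^5 - 0.2244*m^4 - 4.3632*m^3 - 2.7878*m^2 - 1.0891*m - 0.548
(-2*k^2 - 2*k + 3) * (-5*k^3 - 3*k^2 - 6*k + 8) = 10*k^5 + 16*k^4 + 3*k^3 - 13*k^2 - 34*k + 24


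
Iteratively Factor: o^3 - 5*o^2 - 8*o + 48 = (o - 4)*(o^2 - o - 12) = (o - 4)*(o + 3)*(o - 4)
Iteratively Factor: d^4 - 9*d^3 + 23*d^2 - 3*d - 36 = (d - 4)*(d^3 - 5*d^2 + 3*d + 9) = (d - 4)*(d - 3)*(d^2 - 2*d - 3) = (d - 4)*(d - 3)^2*(d + 1)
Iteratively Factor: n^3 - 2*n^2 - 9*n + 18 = (n - 2)*(n^2 - 9) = (n - 3)*(n - 2)*(n + 3)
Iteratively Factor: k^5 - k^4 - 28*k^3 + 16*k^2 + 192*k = (k + 3)*(k^4 - 4*k^3 - 16*k^2 + 64*k) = (k + 3)*(k + 4)*(k^3 - 8*k^2 + 16*k) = (k - 4)*(k + 3)*(k + 4)*(k^2 - 4*k) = (k - 4)^2*(k + 3)*(k + 4)*(k)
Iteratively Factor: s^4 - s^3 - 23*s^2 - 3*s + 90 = (s - 5)*(s^3 + 4*s^2 - 3*s - 18) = (s - 5)*(s + 3)*(s^2 + s - 6) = (s - 5)*(s + 3)^2*(s - 2)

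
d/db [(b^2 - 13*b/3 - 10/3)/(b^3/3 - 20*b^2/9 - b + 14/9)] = 3*(-9*b^4 + 78*b^3 - 197*b^2 - 316*b - 272)/(9*b^6 - 120*b^5 + 346*b^4 + 444*b^3 - 479*b^2 - 252*b + 196)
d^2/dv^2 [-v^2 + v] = -2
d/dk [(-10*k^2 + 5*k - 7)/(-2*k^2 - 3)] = (10*k^2 + 32*k - 15)/(4*k^4 + 12*k^2 + 9)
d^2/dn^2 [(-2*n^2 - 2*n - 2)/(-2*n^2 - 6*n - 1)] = 4*(-8*n^3 + 6*n^2 + 30*n + 29)/(8*n^6 + 72*n^5 + 228*n^4 + 288*n^3 + 114*n^2 + 18*n + 1)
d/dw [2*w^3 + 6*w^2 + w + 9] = 6*w^2 + 12*w + 1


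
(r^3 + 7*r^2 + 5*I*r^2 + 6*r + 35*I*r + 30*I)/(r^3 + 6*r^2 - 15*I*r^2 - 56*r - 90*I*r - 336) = (r^2 + r*(1 + 5*I) + 5*I)/(r^2 - 15*I*r - 56)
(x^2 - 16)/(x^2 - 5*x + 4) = (x + 4)/(x - 1)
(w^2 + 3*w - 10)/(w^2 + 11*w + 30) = (w - 2)/(w + 6)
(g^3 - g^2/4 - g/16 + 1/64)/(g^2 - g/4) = g - 1/(16*g)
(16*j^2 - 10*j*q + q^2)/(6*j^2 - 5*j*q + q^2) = (-8*j + q)/(-3*j + q)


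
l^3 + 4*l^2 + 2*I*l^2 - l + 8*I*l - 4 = (l + 4)*(l + I)^2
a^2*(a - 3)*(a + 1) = a^4 - 2*a^3 - 3*a^2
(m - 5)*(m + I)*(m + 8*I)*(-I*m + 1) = -I*m^4 + 10*m^3 + 5*I*m^3 - 50*m^2 + 17*I*m^2 - 8*m - 85*I*m + 40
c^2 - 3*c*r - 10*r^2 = (c - 5*r)*(c + 2*r)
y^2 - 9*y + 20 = (y - 5)*(y - 4)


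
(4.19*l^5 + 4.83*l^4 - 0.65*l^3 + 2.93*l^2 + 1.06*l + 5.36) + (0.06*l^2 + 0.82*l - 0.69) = 4.19*l^5 + 4.83*l^4 - 0.65*l^3 + 2.99*l^2 + 1.88*l + 4.67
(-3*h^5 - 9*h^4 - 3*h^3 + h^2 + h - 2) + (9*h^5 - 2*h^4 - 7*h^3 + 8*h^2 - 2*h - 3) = 6*h^5 - 11*h^4 - 10*h^3 + 9*h^2 - h - 5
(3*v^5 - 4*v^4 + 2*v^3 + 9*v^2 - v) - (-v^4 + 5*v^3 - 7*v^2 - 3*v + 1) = 3*v^5 - 3*v^4 - 3*v^3 + 16*v^2 + 2*v - 1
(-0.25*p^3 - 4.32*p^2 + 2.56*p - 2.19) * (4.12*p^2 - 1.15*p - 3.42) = -1.03*p^5 - 17.5109*p^4 + 16.3702*p^3 + 2.8076*p^2 - 6.2367*p + 7.4898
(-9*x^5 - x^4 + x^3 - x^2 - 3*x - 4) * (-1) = 9*x^5 + x^4 - x^3 + x^2 + 3*x + 4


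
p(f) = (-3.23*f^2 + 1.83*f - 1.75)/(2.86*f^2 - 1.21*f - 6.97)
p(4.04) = -1.35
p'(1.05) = 1.60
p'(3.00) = 0.60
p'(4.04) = 0.15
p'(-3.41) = -0.24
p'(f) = (1.21 - 5.72*f)*(-3.23*f^2 + 1.83*f - 1.75)/(2.86*f^2 - 1.21*f - 6.97)^2 + (1.83 - 6.46*f)/(2.86*f^2 - 1.21*f - 6.97)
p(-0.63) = 0.83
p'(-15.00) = -0.00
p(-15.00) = -1.15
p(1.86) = -14.13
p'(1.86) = 182.59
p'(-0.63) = -1.95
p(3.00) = -1.67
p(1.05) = 0.67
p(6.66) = -1.19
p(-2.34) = -2.06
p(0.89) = 0.46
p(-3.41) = -1.50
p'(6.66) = 0.02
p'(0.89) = 0.99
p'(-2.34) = -1.14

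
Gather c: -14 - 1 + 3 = -12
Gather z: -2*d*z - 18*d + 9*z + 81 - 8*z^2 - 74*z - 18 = -18*d - 8*z^2 + z*(-2*d - 65) + 63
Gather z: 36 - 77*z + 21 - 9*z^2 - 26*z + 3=-9*z^2 - 103*z + 60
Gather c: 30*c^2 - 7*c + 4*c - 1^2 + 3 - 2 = 30*c^2 - 3*c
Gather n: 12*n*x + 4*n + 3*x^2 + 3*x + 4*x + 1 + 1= n*(12*x + 4) + 3*x^2 + 7*x + 2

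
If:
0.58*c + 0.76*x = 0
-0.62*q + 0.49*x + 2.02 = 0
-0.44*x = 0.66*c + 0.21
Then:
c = -0.65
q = 3.65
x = 0.49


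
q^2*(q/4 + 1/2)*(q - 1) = q^4/4 + q^3/4 - q^2/2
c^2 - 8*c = c*(c - 8)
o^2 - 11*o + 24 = (o - 8)*(o - 3)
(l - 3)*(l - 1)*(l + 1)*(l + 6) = l^4 + 3*l^3 - 19*l^2 - 3*l + 18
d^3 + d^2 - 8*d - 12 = (d - 3)*(d + 2)^2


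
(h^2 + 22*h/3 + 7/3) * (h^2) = h^4 + 22*h^3/3 + 7*h^2/3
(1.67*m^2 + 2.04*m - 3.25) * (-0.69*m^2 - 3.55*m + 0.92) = -1.1523*m^4 - 7.3361*m^3 - 3.4631*m^2 + 13.4143*m - 2.99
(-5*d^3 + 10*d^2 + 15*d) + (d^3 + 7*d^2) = -4*d^3 + 17*d^2 + 15*d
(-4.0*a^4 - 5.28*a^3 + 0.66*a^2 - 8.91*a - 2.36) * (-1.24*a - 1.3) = 4.96*a^5 + 11.7472*a^4 + 6.0456*a^3 + 10.1904*a^2 + 14.5094*a + 3.068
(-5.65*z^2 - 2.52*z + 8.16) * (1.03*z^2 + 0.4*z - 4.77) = -5.8195*z^4 - 4.8556*z^3 + 34.3473*z^2 + 15.2844*z - 38.9232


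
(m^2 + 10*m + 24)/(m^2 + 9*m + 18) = (m + 4)/(m + 3)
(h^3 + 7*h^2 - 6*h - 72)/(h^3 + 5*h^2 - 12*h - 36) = (h + 4)/(h + 2)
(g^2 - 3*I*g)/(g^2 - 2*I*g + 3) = g/(g + I)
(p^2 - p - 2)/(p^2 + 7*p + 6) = (p - 2)/(p + 6)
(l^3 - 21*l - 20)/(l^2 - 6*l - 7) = (l^2 - l - 20)/(l - 7)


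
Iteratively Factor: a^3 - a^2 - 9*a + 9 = (a - 1)*(a^2 - 9) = (a - 3)*(a - 1)*(a + 3)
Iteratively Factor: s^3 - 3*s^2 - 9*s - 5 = (s - 5)*(s^2 + 2*s + 1) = (s - 5)*(s + 1)*(s + 1)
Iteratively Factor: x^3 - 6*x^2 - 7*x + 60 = (x + 3)*(x^2 - 9*x + 20) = (x - 4)*(x + 3)*(x - 5)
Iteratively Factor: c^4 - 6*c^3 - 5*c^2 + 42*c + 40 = (c + 1)*(c^3 - 7*c^2 + 2*c + 40) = (c - 5)*(c + 1)*(c^2 - 2*c - 8) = (c - 5)*(c - 4)*(c + 1)*(c + 2)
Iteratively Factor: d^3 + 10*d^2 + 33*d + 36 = (d + 3)*(d^2 + 7*d + 12) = (d + 3)^2*(d + 4)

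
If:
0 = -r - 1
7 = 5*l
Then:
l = 7/5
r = -1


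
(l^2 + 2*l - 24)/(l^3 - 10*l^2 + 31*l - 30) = (l^2 + 2*l - 24)/(l^3 - 10*l^2 + 31*l - 30)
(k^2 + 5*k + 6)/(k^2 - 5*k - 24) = (k + 2)/(k - 8)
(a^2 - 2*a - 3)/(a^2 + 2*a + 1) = (a - 3)/(a + 1)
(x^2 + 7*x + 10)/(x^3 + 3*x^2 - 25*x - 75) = (x + 2)/(x^2 - 2*x - 15)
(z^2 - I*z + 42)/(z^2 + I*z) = (z^2 - I*z + 42)/(z*(z + I))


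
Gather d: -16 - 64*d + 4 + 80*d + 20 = 16*d + 8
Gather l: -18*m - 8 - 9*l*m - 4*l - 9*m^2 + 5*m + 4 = l*(-9*m - 4) - 9*m^2 - 13*m - 4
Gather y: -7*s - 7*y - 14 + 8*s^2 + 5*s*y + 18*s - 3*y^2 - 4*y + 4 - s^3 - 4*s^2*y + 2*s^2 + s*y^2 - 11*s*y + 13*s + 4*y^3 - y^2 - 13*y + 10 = -s^3 + 10*s^2 + 24*s + 4*y^3 + y^2*(s - 4) + y*(-4*s^2 - 6*s - 24)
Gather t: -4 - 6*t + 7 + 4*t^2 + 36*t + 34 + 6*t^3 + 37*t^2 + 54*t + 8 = 6*t^3 + 41*t^2 + 84*t + 45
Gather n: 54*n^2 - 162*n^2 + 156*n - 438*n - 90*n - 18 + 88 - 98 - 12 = -108*n^2 - 372*n - 40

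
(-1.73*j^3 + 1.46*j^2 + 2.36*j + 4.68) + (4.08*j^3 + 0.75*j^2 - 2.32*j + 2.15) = 2.35*j^3 + 2.21*j^2 + 0.04*j + 6.83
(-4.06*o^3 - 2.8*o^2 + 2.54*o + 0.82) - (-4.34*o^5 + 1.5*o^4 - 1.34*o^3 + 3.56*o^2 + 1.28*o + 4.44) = 4.34*o^5 - 1.5*o^4 - 2.72*o^3 - 6.36*o^2 + 1.26*o - 3.62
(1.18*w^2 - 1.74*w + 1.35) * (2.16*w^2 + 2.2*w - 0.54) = 2.5488*w^4 - 1.1624*w^3 - 1.5492*w^2 + 3.9096*w - 0.729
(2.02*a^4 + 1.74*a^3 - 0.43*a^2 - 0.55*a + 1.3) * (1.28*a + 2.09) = 2.5856*a^5 + 6.449*a^4 + 3.0862*a^3 - 1.6027*a^2 + 0.5145*a + 2.717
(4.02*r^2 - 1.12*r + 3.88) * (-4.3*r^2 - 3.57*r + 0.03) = -17.286*r^4 - 9.5354*r^3 - 12.565*r^2 - 13.8852*r + 0.1164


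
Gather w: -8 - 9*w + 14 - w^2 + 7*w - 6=-w^2 - 2*w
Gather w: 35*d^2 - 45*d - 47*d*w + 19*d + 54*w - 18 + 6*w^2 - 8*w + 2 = 35*d^2 - 26*d + 6*w^2 + w*(46 - 47*d) - 16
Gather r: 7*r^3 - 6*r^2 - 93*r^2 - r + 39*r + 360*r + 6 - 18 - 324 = 7*r^3 - 99*r^2 + 398*r - 336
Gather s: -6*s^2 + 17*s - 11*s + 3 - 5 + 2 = -6*s^2 + 6*s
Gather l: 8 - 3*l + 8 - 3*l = 16 - 6*l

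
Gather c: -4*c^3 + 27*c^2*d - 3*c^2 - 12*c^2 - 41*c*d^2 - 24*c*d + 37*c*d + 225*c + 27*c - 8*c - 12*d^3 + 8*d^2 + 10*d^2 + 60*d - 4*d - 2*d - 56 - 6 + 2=-4*c^3 + c^2*(27*d - 15) + c*(-41*d^2 + 13*d + 244) - 12*d^3 + 18*d^2 + 54*d - 60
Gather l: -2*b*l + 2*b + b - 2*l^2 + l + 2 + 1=3*b - 2*l^2 + l*(1 - 2*b) + 3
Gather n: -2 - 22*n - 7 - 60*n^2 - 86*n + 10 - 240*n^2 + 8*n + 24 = -300*n^2 - 100*n + 25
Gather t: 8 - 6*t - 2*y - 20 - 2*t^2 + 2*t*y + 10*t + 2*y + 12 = -2*t^2 + t*(2*y + 4)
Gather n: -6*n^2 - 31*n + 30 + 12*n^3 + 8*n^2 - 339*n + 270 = 12*n^3 + 2*n^2 - 370*n + 300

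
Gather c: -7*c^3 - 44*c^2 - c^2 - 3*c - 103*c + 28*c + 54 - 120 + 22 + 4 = -7*c^3 - 45*c^2 - 78*c - 40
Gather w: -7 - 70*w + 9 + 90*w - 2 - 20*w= 0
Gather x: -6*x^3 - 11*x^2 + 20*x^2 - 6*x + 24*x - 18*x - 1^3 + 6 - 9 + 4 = -6*x^3 + 9*x^2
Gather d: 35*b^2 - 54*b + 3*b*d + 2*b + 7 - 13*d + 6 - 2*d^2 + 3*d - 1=35*b^2 - 52*b - 2*d^2 + d*(3*b - 10) + 12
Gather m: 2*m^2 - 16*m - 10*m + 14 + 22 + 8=2*m^2 - 26*m + 44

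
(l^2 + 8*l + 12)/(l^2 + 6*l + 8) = (l + 6)/(l + 4)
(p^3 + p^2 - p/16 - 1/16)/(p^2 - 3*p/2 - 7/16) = (4*p^2 + 3*p - 1)/(4*p - 7)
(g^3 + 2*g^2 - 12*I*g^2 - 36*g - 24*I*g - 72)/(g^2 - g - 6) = (g^2 - 12*I*g - 36)/(g - 3)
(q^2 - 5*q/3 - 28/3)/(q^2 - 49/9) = 3*(q - 4)/(3*q - 7)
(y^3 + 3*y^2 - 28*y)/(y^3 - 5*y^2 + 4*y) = (y + 7)/(y - 1)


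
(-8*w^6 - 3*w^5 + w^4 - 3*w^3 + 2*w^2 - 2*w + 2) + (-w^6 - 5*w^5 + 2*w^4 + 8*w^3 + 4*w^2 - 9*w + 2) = -9*w^6 - 8*w^5 + 3*w^4 + 5*w^3 + 6*w^2 - 11*w + 4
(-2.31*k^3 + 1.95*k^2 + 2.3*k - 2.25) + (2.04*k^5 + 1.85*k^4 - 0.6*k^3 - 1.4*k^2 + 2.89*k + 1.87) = 2.04*k^5 + 1.85*k^4 - 2.91*k^3 + 0.55*k^2 + 5.19*k - 0.38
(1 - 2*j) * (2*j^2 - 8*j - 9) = -4*j^3 + 18*j^2 + 10*j - 9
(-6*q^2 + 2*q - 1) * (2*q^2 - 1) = -12*q^4 + 4*q^3 + 4*q^2 - 2*q + 1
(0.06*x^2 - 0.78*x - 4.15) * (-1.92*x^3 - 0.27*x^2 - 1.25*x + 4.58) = -0.1152*x^5 + 1.4814*x^4 + 8.1036*x^3 + 2.3703*x^2 + 1.6151*x - 19.007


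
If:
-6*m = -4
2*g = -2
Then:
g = -1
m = 2/3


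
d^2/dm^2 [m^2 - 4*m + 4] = 2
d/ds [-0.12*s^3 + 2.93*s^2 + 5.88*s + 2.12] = -0.36*s^2 + 5.86*s + 5.88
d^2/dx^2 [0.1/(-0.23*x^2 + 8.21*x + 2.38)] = (-0.01058*x^2 + 0.37766*x + 0.1*(0.46*x - 8.21)*(0.92*x - 16.42) + 0.10948)/(-0.23*x^2 + 8.21*x + 2.38)^3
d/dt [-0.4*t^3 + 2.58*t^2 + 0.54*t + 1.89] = -1.2*t^2 + 5.16*t + 0.54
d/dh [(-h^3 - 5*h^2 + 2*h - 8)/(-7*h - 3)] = 2*(7*h^3 + 22*h^2 + 15*h - 31)/(49*h^2 + 42*h + 9)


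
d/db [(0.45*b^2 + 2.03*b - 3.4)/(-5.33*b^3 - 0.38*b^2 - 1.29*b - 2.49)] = (2.3985*b^4 + 21.6398*b^3 - 54.1751*b^2 - 4.825*b - 9.4407)/(28.4089*b^6 + 4.0508*b^5 + 13.8958*b^4 + 27.5238*b^3 + 3.5565*b^2 + 6.4242*b + 6.2001)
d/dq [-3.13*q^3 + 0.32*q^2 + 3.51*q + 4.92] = -9.39*q^2 + 0.64*q + 3.51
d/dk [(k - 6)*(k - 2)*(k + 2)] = 3*k^2 - 12*k - 4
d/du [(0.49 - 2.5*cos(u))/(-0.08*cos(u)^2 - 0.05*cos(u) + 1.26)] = (0.2*cos(u)^2 - 0.0784*cos(u) + 3.1255)*sin(u)/(0.0064*cos(u)^4 + 0.008*cos(u)^3 - 0.1991*cos(u)^2 - 0.126*cos(u) + 1.5876)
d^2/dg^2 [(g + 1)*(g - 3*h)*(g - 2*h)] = 6*g - 10*h + 2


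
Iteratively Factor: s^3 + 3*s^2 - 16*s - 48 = (s + 4)*(s^2 - s - 12) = (s + 3)*(s + 4)*(s - 4)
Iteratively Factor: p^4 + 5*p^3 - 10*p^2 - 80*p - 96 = (p - 4)*(p^3 + 9*p^2 + 26*p + 24) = (p - 4)*(p + 2)*(p^2 + 7*p + 12) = (p - 4)*(p + 2)*(p + 4)*(p + 3)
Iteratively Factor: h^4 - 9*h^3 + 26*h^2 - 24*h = (h - 4)*(h^3 - 5*h^2 + 6*h) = (h - 4)*(h - 2)*(h^2 - 3*h) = (h - 4)*(h - 3)*(h - 2)*(h)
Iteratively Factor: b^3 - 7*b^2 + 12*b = (b - 4)*(b^2 - 3*b) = (b - 4)*(b - 3)*(b)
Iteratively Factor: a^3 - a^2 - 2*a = (a + 1)*(a^2 - 2*a) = (a - 2)*(a + 1)*(a)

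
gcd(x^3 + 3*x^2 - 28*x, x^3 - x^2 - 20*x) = x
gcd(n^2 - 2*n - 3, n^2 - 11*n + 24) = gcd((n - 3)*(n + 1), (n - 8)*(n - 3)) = n - 3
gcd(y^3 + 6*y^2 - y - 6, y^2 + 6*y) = y + 6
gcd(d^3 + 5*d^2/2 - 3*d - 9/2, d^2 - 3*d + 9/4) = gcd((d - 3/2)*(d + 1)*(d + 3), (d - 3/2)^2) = d - 3/2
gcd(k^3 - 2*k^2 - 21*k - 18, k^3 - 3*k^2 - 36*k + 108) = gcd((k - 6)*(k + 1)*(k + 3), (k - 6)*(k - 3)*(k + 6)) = k - 6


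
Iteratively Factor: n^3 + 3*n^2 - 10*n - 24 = (n + 2)*(n^2 + n - 12) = (n + 2)*(n + 4)*(n - 3)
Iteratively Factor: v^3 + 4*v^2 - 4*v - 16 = (v + 4)*(v^2 - 4) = (v + 2)*(v + 4)*(v - 2)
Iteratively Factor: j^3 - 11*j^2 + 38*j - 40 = (j - 4)*(j^2 - 7*j + 10) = (j - 4)*(j - 2)*(j - 5)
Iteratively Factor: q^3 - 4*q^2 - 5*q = (q - 5)*(q^2 + q) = (q - 5)*(q + 1)*(q)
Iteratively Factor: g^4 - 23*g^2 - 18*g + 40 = (g - 1)*(g^3 + g^2 - 22*g - 40) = (g - 5)*(g - 1)*(g^2 + 6*g + 8) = (g - 5)*(g - 1)*(g + 2)*(g + 4)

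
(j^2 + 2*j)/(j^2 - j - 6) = j/(j - 3)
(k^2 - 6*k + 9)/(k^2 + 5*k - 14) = (k^2 - 6*k + 9)/(k^2 + 5*k - 14)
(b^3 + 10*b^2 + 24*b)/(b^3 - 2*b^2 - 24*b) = (b + 6)/(b - 6)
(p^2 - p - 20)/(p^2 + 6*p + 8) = (p - 5)/(p + 2)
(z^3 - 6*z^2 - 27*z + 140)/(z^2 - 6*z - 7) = (z^2 + z - 20)/(z + 1)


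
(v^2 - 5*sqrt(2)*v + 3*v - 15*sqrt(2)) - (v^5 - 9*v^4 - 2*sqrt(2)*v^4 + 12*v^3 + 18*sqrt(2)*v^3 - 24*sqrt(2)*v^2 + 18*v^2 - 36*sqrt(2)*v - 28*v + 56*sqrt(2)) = -v^5 + 2*sqrt(2)*v^4 + 9*v^4 - 18*sqrt(2)*v^3 - 12*v^3 - 17*v^2 + 24*sqrt(2)*v^2 + 31*v + 31*sqrt(2)*v - 71*sqrt(2)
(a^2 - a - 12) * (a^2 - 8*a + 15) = a^4 - 9*a^3 + 11*a^2 + 81*a - 180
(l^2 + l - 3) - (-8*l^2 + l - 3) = 9*l^2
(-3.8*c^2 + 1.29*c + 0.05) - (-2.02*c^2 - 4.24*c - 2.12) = -1.78*c^2 + 5.53*c + 2.17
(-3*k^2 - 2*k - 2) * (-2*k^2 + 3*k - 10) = 6*k^4 - 5*k^3 + 28*k^2 + 14*k + 20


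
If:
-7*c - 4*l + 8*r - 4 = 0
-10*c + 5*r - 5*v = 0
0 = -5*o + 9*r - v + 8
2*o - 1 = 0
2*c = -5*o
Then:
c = -5/4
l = 7/16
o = 1/2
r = -3/8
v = 17/8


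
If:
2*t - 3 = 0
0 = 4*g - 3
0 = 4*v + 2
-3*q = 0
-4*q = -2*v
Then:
No Solution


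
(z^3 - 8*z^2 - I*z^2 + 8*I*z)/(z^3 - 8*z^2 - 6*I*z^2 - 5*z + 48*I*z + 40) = z/(z - 5*I)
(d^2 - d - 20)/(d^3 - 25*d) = (d + 4)/(d*(d + 5))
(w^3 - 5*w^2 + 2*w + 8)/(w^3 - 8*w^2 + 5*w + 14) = (w - 4)/(w - 7)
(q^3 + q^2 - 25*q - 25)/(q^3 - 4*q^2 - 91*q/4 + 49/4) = 4*(q^3 + q^2 - 25*q - 25)/(4*q^3 - 16*q^2 - 91*q + 49)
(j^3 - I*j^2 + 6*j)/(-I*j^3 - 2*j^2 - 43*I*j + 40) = j*(-j^2 + I*j - 6)/(I*j^3 + 2*j^2 + 43*I*j - 40)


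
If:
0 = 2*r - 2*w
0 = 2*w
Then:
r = 0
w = 0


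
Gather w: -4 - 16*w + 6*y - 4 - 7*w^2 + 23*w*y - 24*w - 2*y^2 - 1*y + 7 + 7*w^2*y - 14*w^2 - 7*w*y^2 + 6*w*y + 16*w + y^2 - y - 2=w^2*(7*y - 21) + w*(-7*y^2 + 29*y - 24) - y^2 + 4*y - 3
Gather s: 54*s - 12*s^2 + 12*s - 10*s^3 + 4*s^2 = -10*s^3 - 8*s^2 + 66*s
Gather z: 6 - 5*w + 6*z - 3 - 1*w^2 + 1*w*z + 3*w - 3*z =-w^2 - 2*w + z*(w + 3) + 3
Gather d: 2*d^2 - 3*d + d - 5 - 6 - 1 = 2*d^2 - 2*d - 12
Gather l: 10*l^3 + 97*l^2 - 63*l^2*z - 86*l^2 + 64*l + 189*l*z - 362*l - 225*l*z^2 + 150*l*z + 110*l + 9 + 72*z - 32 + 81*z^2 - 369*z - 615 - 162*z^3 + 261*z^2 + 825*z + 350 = 10*l^3 + l^2*(11 - 63*z) + l*(-225*z^2 + 339*z - 188) - 162*z^3 + 342*z^2 + 528*z - 288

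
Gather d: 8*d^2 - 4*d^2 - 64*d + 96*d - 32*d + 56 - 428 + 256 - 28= 4*d^2 - 144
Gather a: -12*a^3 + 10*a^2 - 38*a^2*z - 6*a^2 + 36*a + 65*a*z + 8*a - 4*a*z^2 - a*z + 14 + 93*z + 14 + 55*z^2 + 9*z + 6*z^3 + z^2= -12*a^3 + a^2*(4 - 38*z) + a*(-4*z^2 + 64*z + 44) + 6*z^3 + 56*z^2 + 102*z + 28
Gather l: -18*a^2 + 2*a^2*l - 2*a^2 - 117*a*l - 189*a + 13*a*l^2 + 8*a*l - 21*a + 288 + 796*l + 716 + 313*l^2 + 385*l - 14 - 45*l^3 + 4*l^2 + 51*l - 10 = -20*a^2 - 210*a - 45*l^3 + l^2*(13*a + 317) + l*(2*a^2 - 109*a + 1232) + 980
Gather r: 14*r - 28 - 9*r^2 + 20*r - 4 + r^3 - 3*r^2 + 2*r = r^3 - 12*r^2 + 36*r - 32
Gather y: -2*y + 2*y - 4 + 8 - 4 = 0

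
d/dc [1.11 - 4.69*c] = -4.69000000000000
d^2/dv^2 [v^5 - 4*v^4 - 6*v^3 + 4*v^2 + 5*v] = 20*v^3 - 48*v^2 - 36*v + 8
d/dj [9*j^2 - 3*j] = 18*j - 3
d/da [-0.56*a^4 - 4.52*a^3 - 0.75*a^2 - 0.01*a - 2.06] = -2.24*a^3 - 13.56*a^2 - 1.5*a - 0.01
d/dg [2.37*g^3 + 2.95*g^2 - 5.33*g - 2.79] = 7.11*g^2 + 5.9*g - 5.33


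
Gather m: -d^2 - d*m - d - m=-d^2 - d + m*(-d - 1)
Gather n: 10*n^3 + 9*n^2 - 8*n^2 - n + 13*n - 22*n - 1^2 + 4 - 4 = 10*n^3 + n^2 - 10*n - 1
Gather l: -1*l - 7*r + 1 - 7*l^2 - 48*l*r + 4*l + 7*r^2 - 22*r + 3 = -7*l^2 + l*(3 - 48*r) + 7*r^2 - 29*r + 4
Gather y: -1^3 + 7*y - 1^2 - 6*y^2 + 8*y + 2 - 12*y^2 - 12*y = -18*y^2 + 3*y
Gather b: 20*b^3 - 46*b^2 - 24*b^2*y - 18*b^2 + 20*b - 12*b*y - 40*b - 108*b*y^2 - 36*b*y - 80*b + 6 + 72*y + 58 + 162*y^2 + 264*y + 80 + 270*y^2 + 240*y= 20*b^3 + b^2*(-24*y - 64) + b*(-108*y^2 - 48*y - 100) + 432*y^2 + 576*y + 144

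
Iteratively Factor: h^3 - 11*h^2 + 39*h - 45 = (h - 3)*(h^2 - 8*h + 15) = (h - 5)*(h - 3)*(h - 3)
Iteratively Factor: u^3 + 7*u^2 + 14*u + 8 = (u + 2)*(u^2 + 5*u + 4) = (u + 1)*(u + 2)*(u + 4)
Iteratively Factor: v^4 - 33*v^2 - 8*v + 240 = (v - 3)*(v^3 + 3*v^2 - 24*v - 80) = (v - 3)*(v + 4)*(v^2 - v - 20) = (v - 3)*(v + 4)^2*(v - 5)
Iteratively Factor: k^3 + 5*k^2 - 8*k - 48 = (k + 4)*(k^2 + k - 12) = (k - 3)*(k + 4)*(k + 4)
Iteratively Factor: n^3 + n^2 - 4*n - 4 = (n + 1)*(n^2 - 4) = (n - 2)*(n + 1)*(n + 2)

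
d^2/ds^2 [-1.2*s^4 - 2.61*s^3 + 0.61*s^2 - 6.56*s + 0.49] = -14.4*s^2 - 15.66*s + 1.22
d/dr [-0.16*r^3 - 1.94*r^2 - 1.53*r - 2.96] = -0.48*r^2 - 3.88*r - 1.53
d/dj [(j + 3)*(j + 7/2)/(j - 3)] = (j^2 - 6*j - 30)/(j^2 - 6*j + 9)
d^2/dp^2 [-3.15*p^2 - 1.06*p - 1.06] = -6.30000000000000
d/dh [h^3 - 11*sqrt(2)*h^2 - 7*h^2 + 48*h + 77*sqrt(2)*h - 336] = 3*h^2 - 22*sqrt(2)*h - 14*h + 48 + 77*sqrt(2)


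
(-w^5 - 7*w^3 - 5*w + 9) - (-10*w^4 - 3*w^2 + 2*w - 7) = -w^5 + 10*w^4 - 7*w^3 + 3*w^2 - 7*w + 16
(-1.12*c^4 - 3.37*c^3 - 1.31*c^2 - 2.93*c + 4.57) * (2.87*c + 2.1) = -3.2144*c^5 - 12.0239*c^4 - 10.8367*c^3 - 11.1601*c^2 + 6.9629*c + 9.597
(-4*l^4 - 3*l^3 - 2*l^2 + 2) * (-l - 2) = 4*l^5 + 11*l^4 + 8*l^3 + 4*l^2 - 2*l - 4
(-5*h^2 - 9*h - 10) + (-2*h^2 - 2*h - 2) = -7*h^2 - 11*h - 12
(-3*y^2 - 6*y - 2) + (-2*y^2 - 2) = -5*y^2 - 6*y - 4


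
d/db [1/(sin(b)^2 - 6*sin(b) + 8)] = 2*(3 - sin(b))*cos(b)/(sin(b)^2 - 6*sin(b) + 8)^2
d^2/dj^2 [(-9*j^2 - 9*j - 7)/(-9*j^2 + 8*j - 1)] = 2*(1377*j^3 + 1458*j^2 - 1755*j + 466)/(729*j^6 - 1944*j^5 + 1971*j^4 - 944*j^3 + 219*j^2 - 24*j + 1)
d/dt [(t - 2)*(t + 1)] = 2*t - 1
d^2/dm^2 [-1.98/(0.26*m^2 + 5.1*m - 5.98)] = (0.267696*m^2 + 5.25096*m - 1.98*(0.52*m + 5.1)*(1.04*m + 10.2) - 6.157008)/(0.26*m^2 + 5.1*m - 5.98)^3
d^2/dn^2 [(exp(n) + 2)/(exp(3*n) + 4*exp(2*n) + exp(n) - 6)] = (4*exp(3*n) + 6*exp(2*n) + 16*exp(n) + 6)*exp(n)/(exp(6*n) + 6*exp(5*n) + 3*exp(4*n) - 28*exp(3*n) - 9*exp(2*n) + 54*exp(n) - 27)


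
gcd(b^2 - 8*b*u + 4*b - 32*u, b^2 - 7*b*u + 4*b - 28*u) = b + 4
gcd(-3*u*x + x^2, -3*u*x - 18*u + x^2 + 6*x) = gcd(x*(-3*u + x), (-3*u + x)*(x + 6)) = -3*u + x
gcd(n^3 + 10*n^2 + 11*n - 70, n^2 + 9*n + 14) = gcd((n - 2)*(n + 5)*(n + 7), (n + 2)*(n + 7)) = n + 7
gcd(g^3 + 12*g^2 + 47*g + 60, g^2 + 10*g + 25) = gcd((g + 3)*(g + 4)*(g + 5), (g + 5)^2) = g + 5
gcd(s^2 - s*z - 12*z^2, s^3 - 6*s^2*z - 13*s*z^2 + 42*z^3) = s + 3*z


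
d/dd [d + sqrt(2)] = 1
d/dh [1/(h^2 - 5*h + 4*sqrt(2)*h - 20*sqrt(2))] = (-2*h - 4*sqrt(2) + 5)/(h^2 - 5*h + 4*sqrt(2)*h - 20*sqrt(2))^2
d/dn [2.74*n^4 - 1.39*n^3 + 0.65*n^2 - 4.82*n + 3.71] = 10.96*n^3 - 4.17*n^2 + 1.3*n - 4.82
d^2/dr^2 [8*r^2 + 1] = 16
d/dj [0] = 0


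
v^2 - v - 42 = (v - 7)*(v + 6)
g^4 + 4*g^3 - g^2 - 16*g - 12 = (g - 2)*(g + 1)*(g + 2)*(g + 3)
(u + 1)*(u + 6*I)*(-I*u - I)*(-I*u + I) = -u^4 - u^3 - 6*I*u^3 + u^2 - 6*I*u^2 + u + 6*I*u + 6*I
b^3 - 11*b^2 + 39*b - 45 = (b - 5)*(b - 3)^2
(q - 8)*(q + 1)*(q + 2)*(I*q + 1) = I*q^4 + q^3 - 5*I*q^3 - 5*q^2 - 22*I*q^2 - 22*q - 16*I*q - 16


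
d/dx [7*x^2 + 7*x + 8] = 14*x + 7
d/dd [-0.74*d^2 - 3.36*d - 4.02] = -1.48*d - 3.36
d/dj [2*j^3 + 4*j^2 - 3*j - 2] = 6*j^2 + 8*j - 3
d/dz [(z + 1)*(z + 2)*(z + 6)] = 3*z^2 + 18*z + 20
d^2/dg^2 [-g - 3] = 0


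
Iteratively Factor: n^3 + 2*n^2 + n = (n)*(n^2 + 2*n + 1) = n*(n + 1)*(n + 1)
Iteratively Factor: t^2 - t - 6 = (t - 3)*(t + 2)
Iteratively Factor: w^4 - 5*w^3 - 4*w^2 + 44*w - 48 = (w - 2)*(w^3 - 3*w^2 - 10*w + 24) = (w - 4)*(w - 2)*(w^2 + w - 6) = (w - 4)*(w - 2)^2*(w + 3)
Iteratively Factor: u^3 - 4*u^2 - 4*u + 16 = (u - 4)*(u^2 - 4) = (u - 4)*(u + 2)*(u - 2)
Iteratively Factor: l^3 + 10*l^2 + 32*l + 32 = (l + 2)*(l^2 + 8*l + 16) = (l + 2)*(l + 4)*(l + 4)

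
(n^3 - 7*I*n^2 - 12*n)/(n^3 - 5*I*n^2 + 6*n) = (n^2 - 7*I*n - 12)/(n^2 - 5*I*n + 6)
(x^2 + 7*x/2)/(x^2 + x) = (x + 7/2)/(x + 1)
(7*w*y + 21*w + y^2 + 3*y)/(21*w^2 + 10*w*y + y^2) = (y + 3)/(3*w + y)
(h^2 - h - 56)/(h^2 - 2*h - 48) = (h + 7)/(h + 6)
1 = 1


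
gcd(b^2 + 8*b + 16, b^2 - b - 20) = b + 4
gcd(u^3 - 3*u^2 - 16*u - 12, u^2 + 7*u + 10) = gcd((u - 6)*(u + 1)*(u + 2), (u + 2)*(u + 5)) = u + 2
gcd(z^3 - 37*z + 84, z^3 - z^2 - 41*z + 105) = z^2 + 4*z - 21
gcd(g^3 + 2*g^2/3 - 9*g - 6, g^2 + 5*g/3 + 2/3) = g + 2/3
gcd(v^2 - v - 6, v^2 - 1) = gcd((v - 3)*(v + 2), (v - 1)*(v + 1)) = 1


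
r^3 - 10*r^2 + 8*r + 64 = (r - 8)*(r - 4)*(r + 2)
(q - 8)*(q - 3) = q^2 - 11*q + 24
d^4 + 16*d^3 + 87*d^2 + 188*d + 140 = (d + 2)^2*(d + 5)*(d + 7)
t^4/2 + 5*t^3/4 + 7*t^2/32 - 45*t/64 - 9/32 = (t/2 + 1)*(t - 3/4)*(t + 1/2)*(t + 3/4)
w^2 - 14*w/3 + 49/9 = (w - 7/3)^2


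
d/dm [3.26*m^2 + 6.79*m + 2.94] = 6.52*m + 6.79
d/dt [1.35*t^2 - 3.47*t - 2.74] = 2.7*t - 3.47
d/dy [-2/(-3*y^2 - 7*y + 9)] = 2*(-6*y - 7)/(3*y^2 + 7*y - 9)^2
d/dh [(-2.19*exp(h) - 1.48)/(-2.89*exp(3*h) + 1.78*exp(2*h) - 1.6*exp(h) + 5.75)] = (-12.6582*exp(3*h) - 8.9334*exp(2*h) + 5.2688*exp(h) - 14.9605)*exp(h)/(8.3521*exp(6*h) - 10.2884*exp(5*h) + 12.4164*exp(4*h) - 38.931*exp(3*h) + 23.03*exp(2*h) - 18.4*exp(h) + 33.0625)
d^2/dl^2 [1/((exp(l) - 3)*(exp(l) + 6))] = (4*exp(3*l) + 9*exp(2*l) + 81*exp(l) + 54)*exp(l)/(exp(6*l) + 9*exp(5*l) - 27*exp(4*l) - 297*exp(3*l) + 486*exp(2*l) + 2916*exp(l) - 5832)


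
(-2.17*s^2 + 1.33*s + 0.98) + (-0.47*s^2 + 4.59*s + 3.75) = -2.64*s^2 + 5.92*s + 4.73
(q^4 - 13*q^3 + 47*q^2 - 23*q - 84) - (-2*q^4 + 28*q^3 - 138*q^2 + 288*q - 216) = 3*q^4 - 41*q^3 + 185*q^2 - 311*q + 132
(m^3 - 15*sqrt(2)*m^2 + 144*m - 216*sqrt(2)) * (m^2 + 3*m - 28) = m^5 - 15*sqrt(2)*m^4 + 3*m^4 - 45*sqrt(2)*m^3 + 116*m^3 + 204*sqrt(2)*m^2 + 432*m^2 - 4032*m - 648*sqrt(2)*m + 6048*sqrt(2)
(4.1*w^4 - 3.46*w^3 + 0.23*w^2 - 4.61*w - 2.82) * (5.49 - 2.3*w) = -9.43*w^5 + 30.467*w^4 - 19.5244*w^3 + 11.8657*w^2 - 18.8229*w - 15.4818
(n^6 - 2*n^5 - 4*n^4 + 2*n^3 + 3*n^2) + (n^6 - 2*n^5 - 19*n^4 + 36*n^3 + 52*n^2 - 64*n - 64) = 2*n^6 - 4*n^5 - 23*n^4 + 38*n^3 + 55*n^2 - 64*n - 64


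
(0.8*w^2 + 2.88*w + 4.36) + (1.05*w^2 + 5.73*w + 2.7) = 1.85*w^2 + 8.61*w + 7.06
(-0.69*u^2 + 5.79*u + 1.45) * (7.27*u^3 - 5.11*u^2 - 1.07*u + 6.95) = -5.0163*u^5 + 45.6192*u^4 - 18.3071*u^3 - 18.4003*u^2 + 38.689*u + 10.0775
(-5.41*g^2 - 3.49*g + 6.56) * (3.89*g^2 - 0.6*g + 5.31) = -21.0449*g^4 - 10.3301*g^3 - 1.1147*g^2 - 22.4679*g + 34.8336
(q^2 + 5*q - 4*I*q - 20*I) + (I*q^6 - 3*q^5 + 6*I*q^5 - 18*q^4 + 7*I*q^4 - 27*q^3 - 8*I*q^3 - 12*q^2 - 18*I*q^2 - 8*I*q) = I*q^6 - 3*q^5 + 6*I*q^5 - 18*q^4 + 7*I*q^4 - 27*q^3 - 8*I*q^3 - 11*q^2 - 18*I*q^2 + 5*q - 12*I*q - 20*I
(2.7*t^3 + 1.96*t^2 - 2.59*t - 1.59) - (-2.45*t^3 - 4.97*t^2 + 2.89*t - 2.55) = 5.15*t^3 + 6.93*t^2 - 5.48*t + 0.96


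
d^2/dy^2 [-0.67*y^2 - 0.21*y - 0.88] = -1.34000000000000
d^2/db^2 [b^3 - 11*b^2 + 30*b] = 6*b - 22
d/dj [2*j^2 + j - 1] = 4*j + 1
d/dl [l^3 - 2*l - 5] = 3*l^2 - 2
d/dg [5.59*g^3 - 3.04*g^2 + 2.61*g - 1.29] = 16.77*g^2 - 6.08*g + 2.61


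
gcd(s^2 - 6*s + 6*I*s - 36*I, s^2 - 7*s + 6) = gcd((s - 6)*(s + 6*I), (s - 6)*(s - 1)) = s - 6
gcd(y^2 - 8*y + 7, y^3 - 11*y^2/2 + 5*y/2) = 1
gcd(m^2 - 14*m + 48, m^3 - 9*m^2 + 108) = m - 6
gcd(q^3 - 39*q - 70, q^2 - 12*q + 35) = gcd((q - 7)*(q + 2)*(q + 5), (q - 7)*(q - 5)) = q - 7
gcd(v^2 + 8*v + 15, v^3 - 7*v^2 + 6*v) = 1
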